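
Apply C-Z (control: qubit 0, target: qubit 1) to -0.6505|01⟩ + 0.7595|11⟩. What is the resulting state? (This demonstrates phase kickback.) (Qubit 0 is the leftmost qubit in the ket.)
-0.6505|01⟩ - 0.7595|11⟩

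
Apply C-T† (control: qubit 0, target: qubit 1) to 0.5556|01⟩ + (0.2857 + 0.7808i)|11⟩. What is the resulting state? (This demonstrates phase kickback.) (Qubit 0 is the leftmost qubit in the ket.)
0.5556|01⟩ + (0.7541 + 0.3501i)|11⟩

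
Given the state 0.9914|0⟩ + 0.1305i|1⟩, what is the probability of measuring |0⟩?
0.9829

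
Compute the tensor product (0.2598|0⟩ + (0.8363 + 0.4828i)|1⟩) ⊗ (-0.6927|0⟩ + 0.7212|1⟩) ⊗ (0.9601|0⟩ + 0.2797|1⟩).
-0.1728|000⟩ - 0.05034|001⟩ + 0.1799|010⟩ + 0.05241|011⟩ + (-0.5562 - 0.3211i)|100⟩ + (-0.162 - 0.09354i)|101⟩ + (0.5791 + 0.3343i)|110⟩ + (0.1687 + 0.09739i)|111⟩

amp(|b₁b₂…⟩) = product of the factor amplitudes for bits b₁, b₂, …; only kets whose every factor amplitude is nonzero survive.
|000⟩: (0.2598)(-0.6927)(0.9601) = -0.1728
|001⟩: (0.2598)(-0.6927)(0.2797) = -0.05034
|010⟩: (0.2598)(0.7212)(0.9601) = 0.1799
|011⟩: (0.2598)(0.7212)(0.2797) = 0.05241
|100⟩: (0.8363 + 0.4828i)(-0.6927)(0.9601) = (-0.5562 - 0.3211i)
|101⟩: (0.8363 + 0.4828i)(-0.6927)(0.2797) = (-0.162 - 0.09354i)
|110⟩: (0.8363 + 0.4828i)(0.7212)(0.9601) = (0.5791 + 0.3343i)
|111⟩: (0.8363 + 0.4828i)(0.7212)(0.2797) = (0.1687 + 0.09739i)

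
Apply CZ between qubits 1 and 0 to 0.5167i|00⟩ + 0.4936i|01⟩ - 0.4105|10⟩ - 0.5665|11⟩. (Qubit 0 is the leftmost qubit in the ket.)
0.5167i|00⟩ + 0.4936i|01⟩ - 0.4105|10⟩ + 0.5665|11⟩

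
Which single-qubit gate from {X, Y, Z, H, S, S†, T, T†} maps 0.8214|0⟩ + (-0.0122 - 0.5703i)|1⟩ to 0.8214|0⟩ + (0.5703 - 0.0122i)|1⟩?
S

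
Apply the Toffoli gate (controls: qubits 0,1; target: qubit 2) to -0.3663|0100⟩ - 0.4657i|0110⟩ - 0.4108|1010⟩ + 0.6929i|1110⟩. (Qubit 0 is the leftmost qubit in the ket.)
-0.3663|0100⟩ - 0.4657i|0110⟩ - 0.4108|1010⟩ + 0.6929i|1100⟩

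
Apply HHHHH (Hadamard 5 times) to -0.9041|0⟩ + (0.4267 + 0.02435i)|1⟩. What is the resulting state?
(-0.3376 + 0.01722i)|0⟩ + (-0.941 - 0.01722i)|1⟩

H² = I, so H^5 = H: a single Hadamard. With (a, b) = (-0.9041, (0.4267 + 0.02435i)), H gives ((a + b)/√2, (a − b)/√2) = ((-0.3376 + 0.01722i), (-0.941 - 0.01722i)).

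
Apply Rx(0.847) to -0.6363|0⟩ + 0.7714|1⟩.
(-0.5801 - 0.317i)|0⟩ + (0.7033 + 0.2615i)|1⟩

Rx(0.847) = [[cos(θ/2), −i·sin(θ/2)], [−i·sin(θ/2), cos(θ/2)]]; θ = 0.847, cos(θ/2) ≈ 0.911656, sin(θ/2) ≈ 0.410954.
With a = amp(|0⟩) = -0.6363 and b = amp(|1⟩) = 0.7714:
new amp(|0⟩) = (0.911656)·a + (-0.410954i)·b = (-0.5801 - 0.317i)
new amp(|1⟩) = (-0.410954i)·a + (0.911656)·b = (0.7033 + 0.2615i)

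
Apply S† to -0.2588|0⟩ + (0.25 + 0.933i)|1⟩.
-0.2588|0⟩ + (0.933 - 0.25i)|1⟩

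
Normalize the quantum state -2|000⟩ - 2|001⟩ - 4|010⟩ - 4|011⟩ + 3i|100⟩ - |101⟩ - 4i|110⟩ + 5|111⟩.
-0.2097|000⟩ - 0.2097|001⟩ - 0.4193|010⟩ - 0.4193|011⟩ + 0.3145i|100⟩ - 0.1048|101⟩ - 0.4193i|110⟩ + 0.5241|111⟩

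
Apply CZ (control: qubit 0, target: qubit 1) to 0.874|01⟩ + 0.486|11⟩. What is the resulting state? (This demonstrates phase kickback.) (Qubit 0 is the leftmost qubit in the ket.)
0.874|01⟩ - 0.486|11⟩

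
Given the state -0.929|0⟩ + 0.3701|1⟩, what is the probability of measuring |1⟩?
0.137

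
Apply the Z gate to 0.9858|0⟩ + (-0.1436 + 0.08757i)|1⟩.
0.9858|0⟩ + (0.1436 - 0.08757i)|1⟩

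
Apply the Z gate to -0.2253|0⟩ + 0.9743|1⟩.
-0.2253|0⟩ - 0.9743|1⟩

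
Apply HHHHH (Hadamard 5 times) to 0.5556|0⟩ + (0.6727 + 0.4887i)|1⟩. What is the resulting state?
(0.8685 + 0.3456i)|0⟩ + (-0.0828 - 0.3456i)|1⟩

H² = I, so H^5 = H: a single Hadamard. With (a, b) = (0.5556, (0.6727 + 0.4887i)), H gives ((a + b)/√2, (a − b)/√2) = ((0.8685 + 0.3456i), (-0.0828 - 0.3456i)).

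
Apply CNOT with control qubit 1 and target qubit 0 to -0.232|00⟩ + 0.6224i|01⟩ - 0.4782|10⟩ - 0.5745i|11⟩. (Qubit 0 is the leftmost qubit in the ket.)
-0.232|00⟩ - 0.5745i|01⟩ - 0.4782|10⟩ + 0.6224i|11⟩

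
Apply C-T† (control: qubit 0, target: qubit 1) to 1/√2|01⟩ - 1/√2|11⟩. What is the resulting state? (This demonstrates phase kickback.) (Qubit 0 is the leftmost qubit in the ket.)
1/√2|01⟩ + (-1/2 + (1/2)i)|11⟩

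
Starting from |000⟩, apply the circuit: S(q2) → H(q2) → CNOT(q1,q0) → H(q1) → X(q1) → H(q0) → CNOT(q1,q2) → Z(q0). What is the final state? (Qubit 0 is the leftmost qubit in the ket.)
1/√8|000⟩ + 1/√8|001⟩ + 1/√8|010⟩ + 1/√8|011⟩ - 1/√8|100⟩ - 1/√8|101⟩ - 1/√8|110⟩ - 1/√8|111⟩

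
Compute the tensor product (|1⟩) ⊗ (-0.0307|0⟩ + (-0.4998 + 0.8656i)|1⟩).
-0.0307|10⟩ + (-0.4998 + 0.8656i)|11⟩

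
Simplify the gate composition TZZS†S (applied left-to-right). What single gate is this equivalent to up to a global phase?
T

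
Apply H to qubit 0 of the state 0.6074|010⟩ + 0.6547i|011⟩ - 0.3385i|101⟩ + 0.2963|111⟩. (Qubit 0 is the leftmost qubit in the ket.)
-0.2394i|001⟩ + 0.4295|010⟩ + (0.2095 + 0.4629i)|011⟩ + 0.2394i|101⟩ + 0.4295|110⟩ + (-0.2095 + 0.4629i)|111⟩

H on qubit 0 mixes each pair of kets that differ only in qubit 0: amplitudes (a, b) of (|…0…⟩, |…1…⟩) become ((a + b)/√2, (a − b)/√2). Kets absent from the input have amplitude 0.
(|001⟩, |101⟩): (a, b) = (0, -0.3385i) → (-0.2394i, 0.2394i)
(|010⟩, |110⟩): (a, b) = (0.6074, 0) → (0.4295, 0.4295)
(|011⟩, |111⟩): (a, b) = (0.6547i, 0.2963) → ((0.2095 + 0.4629i), (-0.2095 + 0.4629i))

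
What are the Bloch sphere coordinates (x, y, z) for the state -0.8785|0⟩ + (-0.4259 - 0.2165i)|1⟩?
(0.7483, 0.3804, 0.5435)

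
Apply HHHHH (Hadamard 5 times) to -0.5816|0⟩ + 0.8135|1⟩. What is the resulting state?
0.164|0⟩ - 0.9865|1⟩

H² = I, so H^5 = H: a single Hadamard. With (a, b) = (-0.5816, 0.8135), H gives ((a + b)/√2, (a − b)/√2) = (0.164, -0.9865).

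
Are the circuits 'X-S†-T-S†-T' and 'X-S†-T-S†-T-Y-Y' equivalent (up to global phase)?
Yes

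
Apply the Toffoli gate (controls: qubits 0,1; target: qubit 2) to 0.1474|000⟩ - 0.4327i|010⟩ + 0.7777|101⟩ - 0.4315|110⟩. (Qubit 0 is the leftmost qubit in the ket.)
0.1474|000⟩ - 0.4327i|010⟩ + 0.7777|101⟩ - 0.4315|111⟩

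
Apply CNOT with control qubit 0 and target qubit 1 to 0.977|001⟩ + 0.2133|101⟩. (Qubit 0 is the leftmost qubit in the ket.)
0.977|001⟩ + 0.2133|111⟩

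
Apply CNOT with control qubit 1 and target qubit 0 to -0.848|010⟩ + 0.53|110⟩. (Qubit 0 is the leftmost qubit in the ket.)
0.53|010⟩ - 0.848|110⟩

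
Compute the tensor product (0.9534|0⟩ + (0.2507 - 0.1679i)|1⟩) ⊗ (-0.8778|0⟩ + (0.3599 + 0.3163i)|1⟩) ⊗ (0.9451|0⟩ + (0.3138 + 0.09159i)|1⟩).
-0.7909|000⟩ + (-0.2626 - 0.07665i)|001⟩ + (0.3243 + 0.285i)|010⟩ + (0.08005 + 0.1261i)|011⟩ + (-0.208 + 0.1393i)|100⟩ + (-0.08256 + 0.02609i)|101⟩ + (0.1355 + 0.01783i)|110⟩ + (0.04325 + 0.01905i)|111⟩

amp(|b₁b₂…⟩) = product of the factor amplitudes for bits b₁, b₂, …; only kets whose every factor amplitude is nonzero survive.
|000⟩: (0.9534)(-0.8778)(0.9451) = -0.7909
|001⟩: (0.9534)(-0.8778)(0.3138 + 0.09159i) = (-0.2626 - 0.07665i)
|010⟩: (0.9534)(0.3599 + 0.3163i)(0.9451) = (0.3243 + 0.285i)
|011⟩: (0.9534)(0.3599 + 0.3163i)(0.3138 + 0.09159i) = (0.08005 + 0.1261i)
|100⟩: (0.2507 - 0.1679i)(-0.8778)(0.9451) = (-0.208 + 0.1393i)
|101⟩: (0.2507 - 0.1679i)(-0.8778)(0.3138 + 0.09159i) = (-0.08256 + 0.02609i)
|110⟩: (0.2507 - 0.1679i)(0.3599 + 0.3163i)(0.9451) = (0.1355 + 0.01783i)
|111⟩: (0.2507 - 0.1679i)(0.3599 + 0.3163i)(0.3138 + 0.09159i) = (0.04325 + 0.01905i)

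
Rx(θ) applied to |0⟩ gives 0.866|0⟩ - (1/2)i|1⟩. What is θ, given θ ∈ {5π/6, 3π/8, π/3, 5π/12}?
π/3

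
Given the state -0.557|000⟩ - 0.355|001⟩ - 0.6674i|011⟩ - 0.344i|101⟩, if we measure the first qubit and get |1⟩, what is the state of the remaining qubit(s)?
-i|01⟩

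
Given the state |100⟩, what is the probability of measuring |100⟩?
1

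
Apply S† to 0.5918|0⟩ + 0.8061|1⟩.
0.5918|0⟩ - 0.8061i|1⟩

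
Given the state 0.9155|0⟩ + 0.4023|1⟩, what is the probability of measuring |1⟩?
0.1618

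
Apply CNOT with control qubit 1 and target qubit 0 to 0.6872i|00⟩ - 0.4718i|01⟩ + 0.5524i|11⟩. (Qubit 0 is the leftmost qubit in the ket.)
0.6872i|00⟩ + 0.5524i|01⟩ - 0.4718i|11⟩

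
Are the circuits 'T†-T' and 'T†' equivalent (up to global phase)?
No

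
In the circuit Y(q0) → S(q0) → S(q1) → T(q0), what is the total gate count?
4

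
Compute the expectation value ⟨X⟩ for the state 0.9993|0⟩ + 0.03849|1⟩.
0.07693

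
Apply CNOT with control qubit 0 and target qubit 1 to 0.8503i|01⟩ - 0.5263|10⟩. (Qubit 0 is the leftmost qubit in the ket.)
0.8503i|01⟩ - 0.5263|11⟩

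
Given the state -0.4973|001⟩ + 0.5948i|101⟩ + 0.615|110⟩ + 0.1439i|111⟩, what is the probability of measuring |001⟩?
0.2473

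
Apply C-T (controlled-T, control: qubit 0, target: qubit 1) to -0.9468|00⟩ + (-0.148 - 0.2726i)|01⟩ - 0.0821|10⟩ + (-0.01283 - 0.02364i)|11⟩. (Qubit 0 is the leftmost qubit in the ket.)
-0.9468|00⟩ + (-0.148 - 0.2726i)|01⟩ - 0.0821|10⟩ + (0.007644 - 0.02579i)|11⟩

C-T leaves the control-|0⟩ kets |00⟩, |01⟩ unchanged and applies T to qubit 1 on the control-|1⟩ pair (|10⟩, |11⟩).
T = [[1, 0], [0, (1/√2 + (1/√2)i)]].
With a = amp(|10⟩) = -0.0821 and b = amp(|11⟩) = (-0.01283 - 0.02364i):
new amp(|10⟩) = (1)·a = -0.0821
new amp(|11⟩) = (1/√2 + (1/√2)i)·b = (0.007644 - 0.02579i)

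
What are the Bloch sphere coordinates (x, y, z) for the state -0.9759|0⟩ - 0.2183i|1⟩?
(0, 0.4261, 0.9047)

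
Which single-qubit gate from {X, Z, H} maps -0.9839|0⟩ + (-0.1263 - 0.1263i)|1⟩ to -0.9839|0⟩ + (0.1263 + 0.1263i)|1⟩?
Z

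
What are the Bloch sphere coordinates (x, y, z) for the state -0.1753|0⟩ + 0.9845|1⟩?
(-0.3452, 0, -0.9385)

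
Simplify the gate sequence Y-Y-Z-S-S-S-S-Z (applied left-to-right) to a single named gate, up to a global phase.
I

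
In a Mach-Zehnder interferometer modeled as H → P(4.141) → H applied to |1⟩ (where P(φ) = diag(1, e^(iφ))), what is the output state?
(0.7704 + 0.4206i)|0⟩ + (0.2296 - 0.4206i)|1⟩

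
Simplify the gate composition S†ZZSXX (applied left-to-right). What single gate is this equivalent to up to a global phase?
I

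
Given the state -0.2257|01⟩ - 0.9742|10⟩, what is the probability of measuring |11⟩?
0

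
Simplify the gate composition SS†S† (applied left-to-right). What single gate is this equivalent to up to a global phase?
S†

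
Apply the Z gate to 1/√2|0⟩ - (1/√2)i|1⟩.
1/√2|0⟩ + (1/√2)i|1⟩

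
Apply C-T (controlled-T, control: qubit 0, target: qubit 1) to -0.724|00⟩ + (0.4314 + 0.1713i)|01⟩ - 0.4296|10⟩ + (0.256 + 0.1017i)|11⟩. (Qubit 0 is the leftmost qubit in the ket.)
-0.724|00⟩ + (0.4314 + 0.1713i)|01⟩ - 0.4296|10⟩ + (0.1091 + 0.2529i)|11⟩

C-T leaves the control-|0⟩ kets |00⟩, |01⟩ unchanged and applies T to qubit 1 on the control-|1⟩ pair (|10⟩, |11⟩).
T = [[1, 0], [0, (1/√2 + (1/√2)i)]].
With a = amp(|10⟩) = -0.4296 and b = amp(|11⟩) = (0.256 + 0.1017i):
new amp(|10⟩) = (1)·a = -0.4296
new amp(|11⟩) = (1/√2 + (1/√2)i)·b = (0.1091 + 0.2529i)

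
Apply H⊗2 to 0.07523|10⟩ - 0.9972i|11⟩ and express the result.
(0.03762 - 0.4986i)|00⟩ + (0.03762 + 0.4986i)|01⟩ + (-0.03762 + 0.4986i)|10⟩ + (-0.03762 - 0.4986i)|11⟩

H⊗2 gives amp(|y⟩) = (1/2) Σ_x (−1)^(x·y) amp(|x⟩), where x·y is the number of positions in which both x and y have a 1.
|00⟩: (0.07523 - 0.9972i)/2 = (0.03762 - 0.4986i)
|01⟩: (0.07523 + 0.9972i)/2 = (0.03762 + 0.4986i)
|10⟩: (-0.07523 + 0.9972i)/2 = (-0.03762 + 0.4986i)
|11⟩: (-0.07523 - 0.9972i)/2 = (-0.03762 - 0.4986i)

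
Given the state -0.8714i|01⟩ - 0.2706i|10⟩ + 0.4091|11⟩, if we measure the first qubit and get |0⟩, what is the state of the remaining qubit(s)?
-i|1⟩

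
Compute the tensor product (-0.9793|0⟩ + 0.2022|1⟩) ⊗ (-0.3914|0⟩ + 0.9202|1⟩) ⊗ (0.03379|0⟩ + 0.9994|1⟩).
0.01295|000⟩ + 0.3831|001⟩ - 0.03045|010⟩ - 0.9006|011⟩ - 0.002674|100⟩ - 0.07909|101⟩ + 0.006287|110⟩ + 0.186|111⟩

amp(|b₁b₂…⟩) = product of the factor amplitudes for bits b₁, b₂, …; only kets whose every factor amplitude is nonzero survive.
|000⟩: (-0.9793)(-0.3914)(0.03379) = 0.01295
|001⟩: (-0.9793)(-0.3914)(0.9994) = 0.3831
|010⟩: (-0.9793)(0.9202)(0.03379) = -0.03045
|011⟩: (-0.9793)(0.9202)(0.9994) = -0.9006
|100⟩: (0.2022)(-0.3914)(0.03379) = -0.002674
|101⟩: (0.2022)(-0.3914)(0.9994) = -0.07909
|110⟩: (0.2022)(0.9202)(0.03379) = 0.006287
|111⟩: (0.2022)(0.9202)(0.9994) = 0.186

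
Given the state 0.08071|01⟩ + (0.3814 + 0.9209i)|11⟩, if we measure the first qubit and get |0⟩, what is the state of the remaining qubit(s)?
|1⟩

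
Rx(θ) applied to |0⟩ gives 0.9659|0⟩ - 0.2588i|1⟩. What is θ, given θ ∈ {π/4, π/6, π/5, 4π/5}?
π/6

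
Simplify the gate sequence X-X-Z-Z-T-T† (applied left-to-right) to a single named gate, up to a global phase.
I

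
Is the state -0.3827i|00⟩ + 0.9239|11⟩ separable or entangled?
Entangled

Writing the state as a|00⟩ + b|01⟩ + c|10⟩ + d|11⟩, it is a product state iff ad − bc = 0.
Here (a, b, c, d) = (-0.3827i, 0, 0, 0.9239): ad − bc = (-0.3827i)(0.9239) − (0)(0) = -0.3536i ≠ 0, so the state is entangled.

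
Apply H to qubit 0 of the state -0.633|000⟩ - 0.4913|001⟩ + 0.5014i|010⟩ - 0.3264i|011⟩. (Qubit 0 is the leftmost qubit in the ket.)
-0.4476|000⟩ - 0.3474|001⟩ + 0.3545i|010⟩ - 0.2308i|011⟩ - 0.4476|100⟩ - 0.3474|101⟩ + 0.3545i|110⟩ - 0.2308i|111⟩

H on qubit 0 mixes each pair of kets that differ only in qubit 0: amplitudes (a, b) of (|…0…⟩, |…1…⟩) become ((a + b)/√2, (a − b)/√2). Kets absent from the input have amplitude 0.
(|000⟩, |100⟩): (a, b) = (-0.633, 0) → (-0.4476, -0.4476)
(|001⟩, |101⟩): (a, b) = (-0.4913, 0) → (-0.3474, -0.3474)
(|010⟩, |110⟩): (a, b) = (0.5014i, 0) → (0.3545i, 0.3545i)
(|011⟩, |111⟩): (a, b) = (-0.3264i, 0) → (-0.2308i, -0.2308i)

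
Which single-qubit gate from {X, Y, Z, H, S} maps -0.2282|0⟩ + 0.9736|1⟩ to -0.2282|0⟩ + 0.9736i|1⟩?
S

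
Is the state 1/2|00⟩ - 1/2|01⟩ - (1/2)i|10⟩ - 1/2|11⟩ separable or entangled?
Entangled

Writing the state as a|00⟩ + b|01⟩ + c|10⟩ + d|11⟩, it is a product state iff ad − bc = 0.
Here (a, b, c, d) = (1/2, -1/2, -(1/2)i, -1/2): ad − bc = (1/2)(-1/2) − (-1/2)(-(1/2)i) = (-0.25 - 0.25i) ≠ 0, so the state is entangled.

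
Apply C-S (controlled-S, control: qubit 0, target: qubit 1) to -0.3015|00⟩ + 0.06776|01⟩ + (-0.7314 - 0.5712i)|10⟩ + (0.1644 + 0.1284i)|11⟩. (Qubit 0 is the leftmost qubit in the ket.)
-0.3015|00⟩ + 0.06776|01⟩ + (-0.7314 - 0.5712i)|10⟩ + (-0.1284 + 0.1644i)|11⟩

C-S leaves the control-|0⟩ kets |00⟩, |01⟩ unchanged and applies S to qubit 1 on the control-|1⟩ pair (|10⟩, |11⟩).
S = [[1, 0], [0, i]].
With a = amp(|10⟩) = (-0.7314 - 0.5712i) and b = amp(|11⟩) = (0.1644 + 0.1284i):
new amp(|10⟩) = (1)·a = (-0.7314 - 0.5712i)
new amp(|11⟩) = (i)·b = (-0.1284 + 0.1644i)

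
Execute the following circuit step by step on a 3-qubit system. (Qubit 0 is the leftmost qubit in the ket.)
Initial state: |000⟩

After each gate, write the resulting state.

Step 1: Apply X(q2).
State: |001⟩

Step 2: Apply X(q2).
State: |000⟩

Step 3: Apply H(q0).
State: 1/√2|000⟩ + 1/√2|100⟩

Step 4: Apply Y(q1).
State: (1/√2)i|010⟩ + (1/√2)i|110⟩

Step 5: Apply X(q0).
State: (1/√2)i|010⟩ + (1/√2)i|110⟩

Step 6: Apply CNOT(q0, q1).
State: (1/√2)i|010⟩ + (1/√2)i|100⟩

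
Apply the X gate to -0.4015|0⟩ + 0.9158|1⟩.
0.9158|0⟩ - 0.4015|1⟩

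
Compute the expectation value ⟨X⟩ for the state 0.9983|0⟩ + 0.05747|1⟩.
0.1147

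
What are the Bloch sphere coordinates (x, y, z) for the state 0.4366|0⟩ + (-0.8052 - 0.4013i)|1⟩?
(-0.7031, -0.3504, -0.6188)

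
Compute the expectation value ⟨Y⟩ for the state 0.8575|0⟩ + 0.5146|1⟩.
0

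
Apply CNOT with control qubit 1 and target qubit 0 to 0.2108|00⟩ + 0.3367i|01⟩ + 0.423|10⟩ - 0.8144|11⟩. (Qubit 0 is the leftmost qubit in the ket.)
0.2108|00⟩ - 0.8144|01⟩ + 0.423|10⟩ + 0.3367i|11⟩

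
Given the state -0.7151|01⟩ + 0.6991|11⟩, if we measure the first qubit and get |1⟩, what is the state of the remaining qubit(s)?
|1⟩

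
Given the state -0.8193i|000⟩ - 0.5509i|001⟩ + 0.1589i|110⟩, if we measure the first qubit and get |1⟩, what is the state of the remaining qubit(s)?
i|10⟩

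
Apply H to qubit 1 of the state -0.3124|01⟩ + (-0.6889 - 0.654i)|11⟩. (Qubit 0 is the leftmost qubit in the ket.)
-0.2209|00⟩ + 0.2209|01⟩ + (-0.4871 - 0.4624i)|10⟩ + (0.4871 + 0.4624i)|11⟩

H on qubit 1 mixes each pair of kets that differ only in qubit 1: amplitudes (a, b) of (|…0…⟩, |…1…⟩) become ((a + b)/√2, (a − b)/√2). Kets absent from the input have amplitude 0.
(|00⟩, |01⟩): (a, b) = (0, -0.3124) → (-0.2209, 0.2209)
(|10⟩, |11⟩): (a, b) = (0, (-0.6889 - 0.654i)) → ((-0.4871 - 0.4624i), (0.4871 + 0.4624i))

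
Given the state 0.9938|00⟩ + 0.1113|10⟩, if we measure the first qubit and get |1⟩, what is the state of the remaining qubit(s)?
|0⟩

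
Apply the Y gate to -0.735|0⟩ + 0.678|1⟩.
-0.678i|0⟩ - 0.735i|1⟩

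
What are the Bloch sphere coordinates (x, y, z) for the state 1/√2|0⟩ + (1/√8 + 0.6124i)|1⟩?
(1/2, 0.8661, -0.00003376)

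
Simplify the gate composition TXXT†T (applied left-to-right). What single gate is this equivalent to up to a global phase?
T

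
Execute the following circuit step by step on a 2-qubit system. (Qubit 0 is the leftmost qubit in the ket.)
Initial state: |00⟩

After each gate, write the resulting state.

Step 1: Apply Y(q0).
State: i|10⟩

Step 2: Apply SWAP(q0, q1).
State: i|01⟩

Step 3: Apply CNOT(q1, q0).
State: i|11⟩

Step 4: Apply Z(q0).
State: -i|11⟩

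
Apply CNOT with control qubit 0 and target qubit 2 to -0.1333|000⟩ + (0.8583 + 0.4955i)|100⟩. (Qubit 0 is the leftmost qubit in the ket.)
-0.1333|000⟩ + (0.8583 + 0.4955i)|101⟩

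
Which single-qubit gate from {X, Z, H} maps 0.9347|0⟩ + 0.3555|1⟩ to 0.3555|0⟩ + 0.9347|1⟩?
X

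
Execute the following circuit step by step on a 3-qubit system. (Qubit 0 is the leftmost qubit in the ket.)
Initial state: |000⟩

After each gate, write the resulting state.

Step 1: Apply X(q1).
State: |010⟩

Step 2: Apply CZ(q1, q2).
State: |010⟩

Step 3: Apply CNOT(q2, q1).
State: |010⟩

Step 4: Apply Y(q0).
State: i|110⟩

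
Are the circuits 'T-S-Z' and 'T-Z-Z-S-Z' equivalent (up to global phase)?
Yes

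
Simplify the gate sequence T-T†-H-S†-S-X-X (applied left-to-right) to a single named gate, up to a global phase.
H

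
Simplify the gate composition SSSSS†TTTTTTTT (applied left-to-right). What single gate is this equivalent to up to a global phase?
S†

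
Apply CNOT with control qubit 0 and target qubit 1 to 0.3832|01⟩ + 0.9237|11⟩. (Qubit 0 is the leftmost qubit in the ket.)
0.3832|01⟩ + 0.9237|10⟩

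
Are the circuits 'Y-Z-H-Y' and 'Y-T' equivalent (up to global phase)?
No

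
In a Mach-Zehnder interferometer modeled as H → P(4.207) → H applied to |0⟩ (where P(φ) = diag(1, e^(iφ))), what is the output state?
(0.2579 - 0.4375i)|0⟩ + (0.7421 + 0.4375i)|1⟩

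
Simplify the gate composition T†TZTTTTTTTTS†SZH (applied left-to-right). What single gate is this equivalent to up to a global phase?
H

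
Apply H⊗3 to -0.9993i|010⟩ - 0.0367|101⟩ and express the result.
(-0.01298 - 0.3533i)|000⟩ + (0.01298 - 0.3533i)|001⟩ + (-0.01298 + 0.3533i)|010⟩ + (0.01298 + 0.3533i)|011⟩ + (0.01298 - 0.3533i)|100⟩ + (-0.01298 - 0.3533i)|101⟩ + (0.01298 + 0.3533i)|110⟩ + (-0.01298 + 0.3533i)|111⟩

H⊗3 gives amp(|y⟩) = (1/2√2) Σ_x (−1)^(x·y) amp(|x⟩), where x·y is the number of positions in which both x and y have a 1.
|000⟩: (-0.9993i - 0.0367)/(2√2) = (-0.01298 - 0.3533i)
|001⟩: (-0.9993i + 0.0367)/(2√2) = (0.01298 - 0.3533i)
|010⟩: (0.9993i - 0.0367)/(2√2) = (-0.01298 + 0.3533i)
|011⟩: (0.9993i + 0.0367)/(2√2) = (0.01298 + 0.3533i)
|100⟩: (-0.9993i + 0.0367)/(2√2) = (0.01298 - 0.3533i)
|101⟩: (-0.9993i - 0.0367)/(2√2) = (-0.01298 - 0.3533i)
|110⟩: (0.9993i + 0.0367)/(2√2) = (0.01298 + 0.3533i)
|111⟩: (0.9993i - 0.0367)/(2√2) = (-0.01298 + 0.3533i)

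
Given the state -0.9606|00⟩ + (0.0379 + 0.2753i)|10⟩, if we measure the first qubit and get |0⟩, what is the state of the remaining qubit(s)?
-|0⟩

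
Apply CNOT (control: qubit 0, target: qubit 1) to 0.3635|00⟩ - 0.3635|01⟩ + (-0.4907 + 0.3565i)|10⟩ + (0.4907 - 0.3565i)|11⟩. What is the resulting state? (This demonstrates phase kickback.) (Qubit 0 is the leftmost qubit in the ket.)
0.3635|00⟩ - 0.3635|01⟩ + (0.4907 - 0.3565i)|10⟩ + (-0.4907 + 0.3565i)|11⟩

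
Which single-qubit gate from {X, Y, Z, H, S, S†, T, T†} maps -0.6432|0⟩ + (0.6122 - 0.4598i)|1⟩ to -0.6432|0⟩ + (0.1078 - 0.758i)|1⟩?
T†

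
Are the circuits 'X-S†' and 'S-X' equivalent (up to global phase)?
Yes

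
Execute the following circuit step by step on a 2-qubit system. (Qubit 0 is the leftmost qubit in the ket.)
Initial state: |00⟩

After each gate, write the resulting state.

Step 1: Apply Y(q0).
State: i|10⟩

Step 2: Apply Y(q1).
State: -|11⟩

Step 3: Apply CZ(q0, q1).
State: |11⟩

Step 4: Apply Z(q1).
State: -|11⟩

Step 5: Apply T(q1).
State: (-1/√2 - (1/√2)i)|11⟩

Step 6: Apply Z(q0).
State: (1/√2 + (1/√2)i)|11⟩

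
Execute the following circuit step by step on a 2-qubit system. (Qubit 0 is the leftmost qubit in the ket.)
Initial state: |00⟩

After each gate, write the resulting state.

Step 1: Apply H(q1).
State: 1/√2|00⟩ + 1/√2|01⟩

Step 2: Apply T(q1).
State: 1/√2|00⟩ + (1/2 + (1/2)i)|01⟩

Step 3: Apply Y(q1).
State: (1/2 - (1/2)i)|00⟩ + (1/√2)i|01⟩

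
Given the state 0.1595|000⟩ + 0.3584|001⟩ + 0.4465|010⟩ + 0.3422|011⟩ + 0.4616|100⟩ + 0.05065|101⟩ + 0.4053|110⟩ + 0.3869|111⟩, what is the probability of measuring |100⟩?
0.2131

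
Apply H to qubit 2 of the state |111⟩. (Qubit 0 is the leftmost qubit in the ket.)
1/√2|110⟩ - 1/√2|111⟩

H on qubit 2 mixes each pair of kets that differ only in qubit 2: amplitudes (a, b) of (|…0…⟩, |…1…⟩) become ((a + b)/√2, (a − b)/√2). Kets absent from the input have amplitude 0.
(|110⟩, |111⟩): (a, b) = (0, 1) → (1/√2, -1/√2)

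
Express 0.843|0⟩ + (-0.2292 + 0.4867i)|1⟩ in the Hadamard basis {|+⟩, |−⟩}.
(0.434 + 0.3441i)|+⟩ + (0.7582 - 0.3441i)|−⟩

With |ψ⟩ = α|0⟩ + β|1⟩, the Hadamard-basis coefficients are ⟨+|ψ⟩ = (α + β)/√2 and ⟨−|ψ⟩ = (α − β)/√2.
Here α = 0.843, β = (-0.2292 + 0.4867i): (α + β)/√2 = (0.434 + 0.3441i), (α − β)/√2 = (0.7582 - 0.3441i).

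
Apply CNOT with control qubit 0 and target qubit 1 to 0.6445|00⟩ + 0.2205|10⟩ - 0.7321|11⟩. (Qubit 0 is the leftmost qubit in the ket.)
0.6445|00⟩ - 0.7321|10⟩ + 0.2205|11⟩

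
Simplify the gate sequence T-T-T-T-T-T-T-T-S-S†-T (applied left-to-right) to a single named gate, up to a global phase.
T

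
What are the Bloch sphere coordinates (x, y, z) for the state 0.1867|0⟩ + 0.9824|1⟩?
(0.3668, 0, -0.9303)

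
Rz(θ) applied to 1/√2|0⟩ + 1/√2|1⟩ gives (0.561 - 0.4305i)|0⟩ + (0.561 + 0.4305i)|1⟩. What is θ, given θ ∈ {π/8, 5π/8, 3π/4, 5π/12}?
5π/12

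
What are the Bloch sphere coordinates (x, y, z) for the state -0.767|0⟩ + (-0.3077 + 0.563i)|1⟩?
(0.472, -0.8636, 0.1766)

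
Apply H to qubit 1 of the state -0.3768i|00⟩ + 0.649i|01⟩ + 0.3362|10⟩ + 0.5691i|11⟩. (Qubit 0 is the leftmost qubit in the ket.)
0.1925i|00⟩ - 0.7254i|01⟩ + (0.2377 + 0.4024i)|10⟩ + (0.2377 - 0.4024i)|11⟩

H on qubit 1 mixes each pair of kets that differ only in qubit 1: amplitudes (a, b) of (|…0…⟩, |…1…⟩) become ((a + b)/√2, (a − b)/√2). Kets absent from the input have amplitude 0.
(|00⟩, |01⟩): (a, b) = (-0.3768i, 0.649i) → (0.1925i, -0.7254i)
(|10⟩, |11⟩): (a, b) = (0.3362, 0.5691i) → ((0.2377 + 0.4024i), (0.2377 - 0.4024i))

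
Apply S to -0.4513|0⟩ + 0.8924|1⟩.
-0.4513|0⟩ + 0.8924i|1⟩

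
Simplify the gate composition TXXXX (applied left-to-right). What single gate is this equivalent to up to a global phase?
T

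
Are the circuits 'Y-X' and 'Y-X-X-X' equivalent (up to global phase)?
Yes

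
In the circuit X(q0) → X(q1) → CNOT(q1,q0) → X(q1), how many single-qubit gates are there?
3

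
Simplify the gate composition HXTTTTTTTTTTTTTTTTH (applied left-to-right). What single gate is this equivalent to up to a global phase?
Z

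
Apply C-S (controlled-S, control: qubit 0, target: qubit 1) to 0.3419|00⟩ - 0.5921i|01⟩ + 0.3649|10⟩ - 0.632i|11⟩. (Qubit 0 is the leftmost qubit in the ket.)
0.3419|00⟩ - 0.5921i|01⟩ + 0.3649|10⟩ + 0.632|11⟩

C-S leaves the control-|0⟩ kets |00⟩, |01⟩ unchanged and applies S to qubit 1 on the control-|1⟩ pair (|10⟩, |11⟩).
S = [[1, 0], [0, i]].
With a = amp(|10⟩) = 0.3649 and b = amp(|11⟩) = -0.632i:
new amp(|10⟩) = (1)·a = 0.3649
new amp(|11⟩) = (i)·b = 0.632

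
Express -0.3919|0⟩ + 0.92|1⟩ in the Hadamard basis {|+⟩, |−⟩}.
0.3734|+⟩ - 0.9277|−⟩

With |ψ⟩ = α|0⟩ + β|1⟩, the Hadamard-basis coefficients are ⟨+|ψ⟩ = (α + β)/√2 and ⟨−|ψ⟩ = (α − β)/√2.
Here α = -0.3919, β = 0.92: (α + β)/√2 = 0.3734, (α − β)/√2 = -0.9277.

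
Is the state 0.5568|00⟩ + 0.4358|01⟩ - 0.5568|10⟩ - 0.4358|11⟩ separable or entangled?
Separable

Writing the state as a|00⟩ + b|01⟩ + c|10⟩ + d|11⟩, it is a product state iff ad − bc = 0.
Here (a, b, c, d) = (0.5568, 0.4358, -0.5568, -0.4358): ad − bc = (0.5568)(-0.4358) − (0.4358)(-0.5568) = 0, so the state is separable.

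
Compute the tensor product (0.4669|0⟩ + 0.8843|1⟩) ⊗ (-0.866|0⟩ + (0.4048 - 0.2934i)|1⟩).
-0.4043|00⟩ + (0.189 - 0.137i)|01⟩ - 0.7658|10⟩ + (0.358 - 0.2595i)|11⟩

amp(|b₁b₂…⟩) = product of the factor amplitudes for bits b₁, b₂, …; only kets whose every factor amplitude is nonzero survive.
|00⟩: (0.4669)(-0.866) = -0.4043
|01⟩: (0.4669)(0.4048 - 0.2934i) = (0.189 - 0.137i)
|10⟩: (0.8843)(-0.866) = -0.7658
|11⟩: (0.8843)(0.4048 - 0.2934i) = (0.358 - 0.2595i)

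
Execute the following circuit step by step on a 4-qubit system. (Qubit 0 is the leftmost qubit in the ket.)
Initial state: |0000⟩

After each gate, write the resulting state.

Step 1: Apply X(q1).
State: |0100⟩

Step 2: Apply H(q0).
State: 1/√2|0100⟩ + 1/√2|1100⟩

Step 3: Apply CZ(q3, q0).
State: 1/√2|0100⟩ + 1/√2|1100⟩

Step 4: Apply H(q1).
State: 1/2|0000⟩ - 1/2|0100⟩ + 1/2|1000⟩ - 1/2|1100⟩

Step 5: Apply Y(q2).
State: (1/2)i|0010⟩ - (1/2)i|0110⟩ + (1/2)i|1010⟩ - (1/2)i|1110⟩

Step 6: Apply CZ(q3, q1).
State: (1/2)i|0010⟩ - (1/2)i|0110⟩ + (1/2)i|1010⟩ - (1/2)i|1110⟩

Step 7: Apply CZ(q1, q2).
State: (1/2)i|0010⟩ + (1/2)i|0110⟩ + (1/2)i|1010⟩ + (1/2)i|1110⟩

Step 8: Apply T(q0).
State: (1/2)i|0010⟩ + (1/2)i|0110⟩ + (-1/√8 + (1/√8)i)|1010⟩ + (-1/√8 + (1/√8)i)|1110⟩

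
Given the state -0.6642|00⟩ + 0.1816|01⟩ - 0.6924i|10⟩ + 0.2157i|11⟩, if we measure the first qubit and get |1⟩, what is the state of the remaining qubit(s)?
-0.9547i|0⟩ + 0.2974i|1⟩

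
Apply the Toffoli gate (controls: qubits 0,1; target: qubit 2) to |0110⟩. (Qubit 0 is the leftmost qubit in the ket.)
|0110⟩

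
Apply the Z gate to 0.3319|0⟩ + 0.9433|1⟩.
0.3319|0⟩ - 0.9433|1⟩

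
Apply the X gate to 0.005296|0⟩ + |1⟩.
|0⟩ + 0.005296|1⟩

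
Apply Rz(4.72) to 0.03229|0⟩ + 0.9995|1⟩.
(-0.02292 - 0.02275i)|0⟩ + (-0.7094 + 0.7041i)|1⟩

Rz(4.72) = [[e^(−iθ/2), 0], [0, e^(iθ/2)]] with e^(±iθ/2) = cos(θ/2) ± i·sin(θ/2); θ = 4.72, cos(θ/2) ≈ -0.709793, sin(θ/2) ≈ 0.704411.
With a = amp(|0⟩) = 0.03229 and b = amp(|1⟩) = 0.9995:
new amp(|0⟩) = (-0.709793 - 0.704411i)·a = (-0.02292 - 0.02275i)
new amp(|1⟩) = (-0.709793 + 0.704411i)·b = (-0.7094 + 0.7041i)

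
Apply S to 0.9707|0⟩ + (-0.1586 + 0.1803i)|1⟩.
0.9707|0⟩ + (-0.1803 - 0.1586i)|1⟩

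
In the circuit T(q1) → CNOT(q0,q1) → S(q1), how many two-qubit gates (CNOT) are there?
1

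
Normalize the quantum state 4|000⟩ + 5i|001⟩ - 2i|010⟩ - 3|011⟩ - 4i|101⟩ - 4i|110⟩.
0.4313|000⟩ + 0.5392i|001⟩ - 0.2157i|010⟩ - 0.3235|011⟩ - 0.4313i|101⟩ - 0.4313i|110⟩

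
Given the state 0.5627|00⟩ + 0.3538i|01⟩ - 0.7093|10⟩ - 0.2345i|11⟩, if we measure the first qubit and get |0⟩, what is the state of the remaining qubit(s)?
0.8466|0⟩ + 0.5323i|1⟩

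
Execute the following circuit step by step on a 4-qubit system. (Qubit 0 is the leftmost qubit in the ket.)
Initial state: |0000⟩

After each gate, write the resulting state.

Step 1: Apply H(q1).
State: 1/√2|0000⟩ + 1/√2|0100⟩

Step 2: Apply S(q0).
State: 1/√2|0000⟩ + 1/√2|0100⟩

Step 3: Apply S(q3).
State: 1/√2|0000⟩ + 1/√2|0100⟩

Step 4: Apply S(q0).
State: 1/√2|0000⟩ + 1/√2|0100⟩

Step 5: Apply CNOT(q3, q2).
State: 1/√2|0000⟩ + 1/√2|0100⟩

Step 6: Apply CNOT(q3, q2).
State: 1/√2|0000⟩ + 1/√2|0100⟩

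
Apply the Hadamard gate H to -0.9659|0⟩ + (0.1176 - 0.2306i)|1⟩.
(-0.5998 - 0.1631i)|0⟩ + (-0.7662 + 0.1631i)|1⟩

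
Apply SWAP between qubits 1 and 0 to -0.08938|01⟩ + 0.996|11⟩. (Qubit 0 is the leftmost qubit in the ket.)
-0.08938|10⟩ + 0.996|11⟩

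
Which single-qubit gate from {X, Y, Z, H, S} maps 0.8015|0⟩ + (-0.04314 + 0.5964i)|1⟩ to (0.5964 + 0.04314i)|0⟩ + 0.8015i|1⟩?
Y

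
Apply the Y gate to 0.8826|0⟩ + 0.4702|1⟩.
-0.4702i|0⟩ + 0.8826i|1⟩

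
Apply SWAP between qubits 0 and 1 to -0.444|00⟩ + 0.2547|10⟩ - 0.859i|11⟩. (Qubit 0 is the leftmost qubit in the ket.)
-0.444|00⟩ + 0.2547|01⟩ - 0.859i|11⟩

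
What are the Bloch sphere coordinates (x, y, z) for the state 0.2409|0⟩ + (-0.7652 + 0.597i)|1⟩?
(-0.3687, 0.2876, -0.8839)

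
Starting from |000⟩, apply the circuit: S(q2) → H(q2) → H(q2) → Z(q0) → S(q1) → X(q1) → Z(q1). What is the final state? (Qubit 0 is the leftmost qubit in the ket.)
-|010⟩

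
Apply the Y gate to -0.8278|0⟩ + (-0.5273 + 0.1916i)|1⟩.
(0.1916 + 0.5273i)|0⟩ - 0.8278i|1⟩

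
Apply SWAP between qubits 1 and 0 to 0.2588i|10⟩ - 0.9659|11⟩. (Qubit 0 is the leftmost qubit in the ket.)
0.2588i|01⟩ - 0.9659|11⟩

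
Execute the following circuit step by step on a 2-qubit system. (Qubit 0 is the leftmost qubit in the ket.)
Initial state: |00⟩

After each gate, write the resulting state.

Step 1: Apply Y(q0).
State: i|10⟩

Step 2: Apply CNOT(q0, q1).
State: i|11⟩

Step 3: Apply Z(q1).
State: -i|11⟩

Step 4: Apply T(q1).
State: (1/√2 - (1/√2)i)|11⟩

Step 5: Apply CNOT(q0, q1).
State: (1/√2 - (1/√2)i)|10⟩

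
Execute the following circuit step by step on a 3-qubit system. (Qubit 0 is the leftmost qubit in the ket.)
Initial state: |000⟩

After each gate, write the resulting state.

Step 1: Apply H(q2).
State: 1/√2|000⟩ + 1/√2|001⟩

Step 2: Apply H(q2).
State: |000⟩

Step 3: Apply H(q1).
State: 1/√2|000⟩ + 1/√2|010⟩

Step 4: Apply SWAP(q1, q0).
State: 1/√2|000⟩ + 1/√2|100⟩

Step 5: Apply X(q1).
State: 1/√2|010⟩ + 1/√2|110⟩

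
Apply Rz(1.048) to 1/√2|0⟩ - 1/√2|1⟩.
(0.6122 - 0.3538i)|0⟩ + (-0.6122 - 0.3538i)|1⟩

Rz(1.048) = [[e^(−iθ/2), 0], [0, e^(iθ/2)]] with e^(±iθ/2) = cos(θ/2) ± i·sin(θ/2); θ = 1.048, cos(θ/2) ≈ 0.865825, sin(θ/2) ≈ 0.500347.
With a = amp(|0⟩) = 1/√2 and b = amp(|1⟩) = -1/√2:
new amp(|0⟩) = (0.865825 - 0.500347i)·a = (0.6122 - 0.3538i)
new amp(|1⟩) = (0.865825 + 0.500347i)·b = (-0.6122 - 0.3538i)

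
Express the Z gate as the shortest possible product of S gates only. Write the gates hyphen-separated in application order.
S-S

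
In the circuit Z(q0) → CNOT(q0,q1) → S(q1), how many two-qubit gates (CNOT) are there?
1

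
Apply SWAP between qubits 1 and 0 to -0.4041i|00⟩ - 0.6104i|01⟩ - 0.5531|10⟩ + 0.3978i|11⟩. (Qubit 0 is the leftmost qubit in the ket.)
-0.4041i|00⟩ - 0.5531|01⟩ - 0.6104i|10⟩ + 0.3978i|11⟩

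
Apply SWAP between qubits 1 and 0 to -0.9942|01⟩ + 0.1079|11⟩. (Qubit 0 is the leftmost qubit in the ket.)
-0.9942|10⟩ + 0.1079|11⟩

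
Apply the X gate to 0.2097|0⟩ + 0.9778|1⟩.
0.9778|0⟩ + 0.2097|1⟩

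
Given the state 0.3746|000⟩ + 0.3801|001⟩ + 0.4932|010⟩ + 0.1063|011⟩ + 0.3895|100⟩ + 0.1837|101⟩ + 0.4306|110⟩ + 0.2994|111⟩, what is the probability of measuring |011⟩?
0.0113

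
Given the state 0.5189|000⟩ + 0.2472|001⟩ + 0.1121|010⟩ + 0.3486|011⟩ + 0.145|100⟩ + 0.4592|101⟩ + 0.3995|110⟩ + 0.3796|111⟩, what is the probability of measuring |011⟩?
0.1215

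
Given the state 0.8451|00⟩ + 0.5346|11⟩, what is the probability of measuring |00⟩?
0.7142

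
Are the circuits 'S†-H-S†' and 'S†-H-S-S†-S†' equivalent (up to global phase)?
Yes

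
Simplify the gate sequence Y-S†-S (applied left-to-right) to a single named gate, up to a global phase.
Y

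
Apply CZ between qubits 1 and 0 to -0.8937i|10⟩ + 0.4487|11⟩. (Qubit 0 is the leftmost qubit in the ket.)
-0.8937i|10⟩ - 0.4487|11⟩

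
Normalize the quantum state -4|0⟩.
-|0⟩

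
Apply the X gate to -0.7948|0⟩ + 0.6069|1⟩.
0.6069|0⟩ - 0.7948|1⟩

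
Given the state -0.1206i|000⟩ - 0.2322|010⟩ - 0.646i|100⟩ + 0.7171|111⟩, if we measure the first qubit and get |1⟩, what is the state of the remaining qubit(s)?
-0.6693i|00⟩ + 0.743|11⟩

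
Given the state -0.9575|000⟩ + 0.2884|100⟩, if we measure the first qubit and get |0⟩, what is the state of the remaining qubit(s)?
-|00⟩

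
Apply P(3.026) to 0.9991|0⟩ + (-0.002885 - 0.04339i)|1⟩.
0.9991|0⟩ + (0.00787 + 0.04277i)|1⟩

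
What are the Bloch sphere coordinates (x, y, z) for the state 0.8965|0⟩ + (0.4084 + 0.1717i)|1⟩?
(0.7323, 0.3079, 0.6074)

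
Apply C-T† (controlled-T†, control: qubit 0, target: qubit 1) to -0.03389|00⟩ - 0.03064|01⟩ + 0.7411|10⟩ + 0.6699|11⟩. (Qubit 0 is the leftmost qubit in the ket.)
-0.03389|00⟩ - 0.03064|01⟩ + 0.7411|10⟩ + (0.4737 - 0.4737i)|11⟩

C-T† leaves the control-|0⟩ kets |00⟩, |01⟩ unchanged and applies T† to qubit 1 on the control-|1⟩ pair (|10⟩, |11⟩).
T† = [[1, 0], [0, (1/√2 - (1/√2)i)]].
With a = amp(|10⟩) = 0.7411 and b = amp(|11⟩) = 0.6699:
new amp(|10⟩) = (1)·a = 0.7411
new amp(|11⟩) = (1/√2 - (1/√2)i)·b = (0.4737 - 0.4737i)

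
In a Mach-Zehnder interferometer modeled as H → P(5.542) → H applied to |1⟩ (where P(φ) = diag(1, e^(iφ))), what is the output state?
(0.1312 + 0.3376i)|0⟩ + (0.8688 - 0.3376i)|1⟩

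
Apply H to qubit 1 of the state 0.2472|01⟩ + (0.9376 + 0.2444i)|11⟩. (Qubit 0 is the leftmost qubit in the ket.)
0.1748|00⟩ - 0.1748|01⟩ + (0.663 + 0.1728i)|10⟩ + (-0.663 - 0.1728i)|11⟩

H on qubit 1 mixes each pair of kets that differ only in qubit 1: amplitudes (a, b) of (|…0…⟩, |…1…⟩) become ((a + b)/√2, (a − b)/√2). Kets absent from the input have amplitude 0.
(|00⟩, |01⟩): (a, b) = (0, 0.2472) → (0.1748, -0.1748)
(|10⟩, |11⟩): (a, b) = (0, (0.9376 + 0.2444i)) → ((0.663 + 0.1728i), (-0.663 - 0.1728i))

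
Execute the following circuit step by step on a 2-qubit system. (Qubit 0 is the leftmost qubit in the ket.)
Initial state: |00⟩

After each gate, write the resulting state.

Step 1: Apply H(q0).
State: 1/√2|00⟩ + 1/√2|10⟩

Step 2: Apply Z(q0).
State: 1/√2|00⟩ - 1/√2|10⟩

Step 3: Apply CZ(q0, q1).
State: 1/√2|00⟩ - 1/√2|10⟩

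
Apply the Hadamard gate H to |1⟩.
1/√2|0⟩ - 1/√2|1⟩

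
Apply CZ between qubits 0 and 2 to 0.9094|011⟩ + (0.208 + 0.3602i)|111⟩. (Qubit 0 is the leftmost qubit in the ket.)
0.9094|011⟩ + (-0.208 - 0.3602i)|111⟩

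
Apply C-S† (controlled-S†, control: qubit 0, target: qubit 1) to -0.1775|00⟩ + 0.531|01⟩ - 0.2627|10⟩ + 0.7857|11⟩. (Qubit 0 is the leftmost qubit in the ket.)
-0.1775|00⟩ + 0.531|01⟩ - 0.2627|10⟩ - 0.7857i|11⟩

C-S† leaves the control-|0⟩ kets |00⟩, |01⟩ unchanged and applies S† to qubit 1 on the control-|1⟩ pair (|10⟩, |11⟩).
S† = [[1, 0], [0, -i]].
With a = amp(|10⟩) = -0.2627 and b = amp(|11⟩) = 0.7857:
new amp(|10⟩) = (1)·a = -0.2627
new amp(|11⟩) = (-i)·b = -0.7857i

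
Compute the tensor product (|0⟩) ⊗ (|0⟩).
|00⟩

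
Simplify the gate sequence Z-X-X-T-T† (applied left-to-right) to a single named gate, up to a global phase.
Z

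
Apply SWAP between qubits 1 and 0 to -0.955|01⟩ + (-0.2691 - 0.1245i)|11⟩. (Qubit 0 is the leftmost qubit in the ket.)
-0.955|10⟩ + (-0.2691 - 0.1245i)|11⟩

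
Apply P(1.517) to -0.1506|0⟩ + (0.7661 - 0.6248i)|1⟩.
-0.1506|0⟩ + (0.6651 + 0.7314i)|1⟩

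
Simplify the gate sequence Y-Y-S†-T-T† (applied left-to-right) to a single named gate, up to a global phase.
S†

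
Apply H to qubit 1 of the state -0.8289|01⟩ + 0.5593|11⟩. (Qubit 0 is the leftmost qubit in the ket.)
-0.5861|00⟩ + 0.5861|01⟩ + 0.3955|10⟩ - 0.3955|11⟩

H on qubit 1 mixes each pair of kets that differ only in qubit 1: amplitudes (a, b) of (|…0…⟩, |…1…⟩) become ((a + b)/√2, (a − b)/√2). Kets absent from the input have amplitude 0.
(|00⟩, |01⟩): (a, b) = (0, -0.8289) → (-0.5861, 0.5861)
(|10⟩, |11⟩): (a, b) = (0, 0.5593) → (0.3955, -0.3955)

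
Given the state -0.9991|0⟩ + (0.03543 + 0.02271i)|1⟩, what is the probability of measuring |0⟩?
0.9982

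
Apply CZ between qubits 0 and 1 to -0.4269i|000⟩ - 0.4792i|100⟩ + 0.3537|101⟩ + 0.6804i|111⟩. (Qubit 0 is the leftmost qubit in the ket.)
-0.4269i|000⟩ - 0.4792i|100⟩ + 0.3537|101⟩ - 0.6804i|111⟩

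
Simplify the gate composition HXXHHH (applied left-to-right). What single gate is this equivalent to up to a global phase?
I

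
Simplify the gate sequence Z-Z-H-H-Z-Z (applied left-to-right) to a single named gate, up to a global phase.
I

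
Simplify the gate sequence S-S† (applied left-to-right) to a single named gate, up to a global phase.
I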